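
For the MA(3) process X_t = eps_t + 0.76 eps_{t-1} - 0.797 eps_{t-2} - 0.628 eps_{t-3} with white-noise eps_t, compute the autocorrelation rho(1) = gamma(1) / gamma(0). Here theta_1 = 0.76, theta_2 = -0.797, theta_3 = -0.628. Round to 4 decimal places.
\rho(1) = 0.2511

For an MA(q) process with theta_0 = 1, the autocovariance is
  gamma(k) = sigma^2 * sum_{i=0..q-k} theta_i * theta_{i+k},
and rho(k) = gamma(k) / gamma(0). Sigma^2 cancels.
  numerator   = (1)*(0.76) + (0.76)*(-0.797) + (-0.797)*(-0.628) = 0.654796.
  denominator = (1)^2 + (0.76)^2 + (-0.797)^2 + (-0.628)^2 = 2.607193.
  rho(1) = 0.654796 / 2.607193 = 0.2511.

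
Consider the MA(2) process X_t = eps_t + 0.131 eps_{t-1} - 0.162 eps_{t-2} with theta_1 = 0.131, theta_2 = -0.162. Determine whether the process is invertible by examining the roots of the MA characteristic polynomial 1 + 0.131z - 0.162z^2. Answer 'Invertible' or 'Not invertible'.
\text{Invertible}

The MA(q) characteristic polynomial is P(z) = 1 + 0.131z - 0.162z^2.
Invertibility requires all roots to lie outside the unit circle, i.e. |z| > 1 for every root.
Set 1 + (0.131) z + (-0.162) z^2 = 0, i.e. a z^2 + b z + c = 0 with a = -0.162, b = 0.131, c = 1.
Discriminant D = b^2 - 4ac = (0.131)^2 - 4*(-0.162)*1 = 0.017161 - (-0.648) = 0.665161.
D >= 0, so the roots are real: z = (-b +/- sqrt(D)) / (2a) = (-0.131 +/- 0.815574) / (-0.324).
  z_1 = (-0.131 + 0.815574) / (-0.324) = -2.1129,   |z_1| = 2.1129.
  z_2 = (-0.131 - 0.815574) / (-0.324) = 2.9215,   |z_2| = 2.9215.
Moduli of all roots: 2.1129, 2.9215.
All moduli strictly greater than 1? Yes.
Verdict: Invertible.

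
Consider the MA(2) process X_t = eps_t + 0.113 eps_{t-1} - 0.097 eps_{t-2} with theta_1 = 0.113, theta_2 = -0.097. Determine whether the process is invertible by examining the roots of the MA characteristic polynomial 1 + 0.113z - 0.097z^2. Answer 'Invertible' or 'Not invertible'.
\text{Invertible}

The MA(q) characteristic polynomial is P(z) = 1 + 0.113z - 0.097z^2.
Invertibility requires all roots to lie outside the unit circle, i.e. |z| > 1 for every root.
Set 1 + (0.113) z + (-0.097) z^2 = 0, i.e. a z^2 + b z + c = 0 with a = -0.097, b = 0.113, c = 1.
Discriminant D = b^2 - 4ac = (0.113)^2 - 4*(-0.097)*1 = 0.012769 - (-0.388) = 0.400769.
D >= 0, so the roots are real: z = (-b +/- sqrt(D)) / (2a) = (-0.113 +/- 0.633063) / (-0.194).
  z_1 = (-0.113 + 0.633063) / (-0.194) = -2.6807,   |z_1| = 2.6807.
  z_2 = (-0.113 - 0.633063) / (-0.194) = 3.8457,   |z_2| = 3.8457.
Moduli of all roots: 2.6807, 3.8457.
All moduli strictly greater than 1? Yes.
Verdict: Invertible.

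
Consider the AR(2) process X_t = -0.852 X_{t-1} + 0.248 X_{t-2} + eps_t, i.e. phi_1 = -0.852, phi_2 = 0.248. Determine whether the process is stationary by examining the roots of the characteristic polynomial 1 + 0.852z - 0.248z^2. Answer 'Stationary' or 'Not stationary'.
\text{Not stationary}

The AR(p) characteristic polynomial is P(z) = 1 + 0.852z - 0.248z^2.
Stationarity requires all roots to lie outside the unit circle, i.e. |z| > 1 for every root.
Set 1 + (0.852) z + (-0.248) z^2 = 0, i.e. a z^2 + b z + c = 0 with a = -0.248, b = 0.852, c = 1.
Discriminant D = b^2 - 4ac = (0.852)^2 - 4*(-0.248)*1 = 0.725904 - (-0.992) = 1.717904.
D >= 0, so the roots are real: z = (-b +/- sqrt(D)) / (2a) = (-0.852 +/- 1.310688) / (-0.496).
  z_1 = (-0.852 + 1.310688) / (-0.496) = -0.9248,   |z_1| = 0.9248.
  z_2 = (-0.852 - 1.310688) / (-0.496) = 4.3603,   |z_2| = 4.3603.
Moduli of all roots: 0.9248, 4.3603.
All moduli strictly greater than 1? No.
Verdict: Not stationary.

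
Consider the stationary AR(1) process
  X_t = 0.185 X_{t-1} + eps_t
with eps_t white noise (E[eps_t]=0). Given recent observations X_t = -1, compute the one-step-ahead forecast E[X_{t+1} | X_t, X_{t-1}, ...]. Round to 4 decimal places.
E[X_{t+1} \mid \mathcal F_t] = -0.1850

For an AR(p) model X_t = c + sum_i phi_i X_{t-i} + eps_t, the
one-step-ahead conditional mean is
  E[X_{t+1} | X_t, ...] = c + sum_i phi_i X_{t+1-i}.
Substitute known values:
  E[X_{t+1} | ...] = (0.185) * (-1)
                   = -0.1850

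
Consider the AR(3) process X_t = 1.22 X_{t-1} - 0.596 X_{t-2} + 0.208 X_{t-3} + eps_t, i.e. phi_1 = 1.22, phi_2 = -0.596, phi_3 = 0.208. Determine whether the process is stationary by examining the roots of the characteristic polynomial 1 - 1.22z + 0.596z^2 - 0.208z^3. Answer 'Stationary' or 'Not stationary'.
\text{Stationary}

The AR(p) characteristic polynomial is P(z) = 1 - 1.22z + 0.596z^2 - 0.208z^3.
Stationarity requires all roots to lie outside the unit circle, i.e. |z| > 1 for every root.
Degree 3: look for a simple real root z0 first, then factor out (1 - z/z0) and solve the remaining quadratic.
Testing z0 = 1.25: P(1.25) = 1 + (-1.22)(1.25) + (0.596)(1.25)^2 + (-0.208)(1.25)^3
  = 1 + (-1.525) + (0.93125) + (-0.40625) = 0.  So z_0 = 1.25 is a root, |z_0| = 1.25.
Divide out the factor (1 - 0.8 z) = (1 - z/z0) (since 1/z0 = 0.8):
  P(z) = (1 - 0.8 z)(1 + (-0.42) z + (0.26) z^2)
  [check: z-coef -0.42 - (0.8) = -1.22; z^2-coef 0.26 - (0.8)(-0.42) = 0.596; z^3-coef -(0.8)(0.26) = -0.208.]
Remaining roots from the quadratic factor 1 + (-0.42) z + (0.26) z^2:
  Set 1 + (-0.42) z + (0.26) z^2 = 0, i.e. a z^2 + b z + c = 0 with a = 0.26, b = -0.42, c = 1.
  Discriminant D = b^2 - 4ac = (-0.42)^2 - 4*(0.26)*1 = 0.1764 - (1.04) = -0.8636.
  D < 0, so the roots are the complex-conjugate pair z = (-b +/- i sqrt(-D)) / (2a) = 0.8077 +/- 1.7871i.
  For a conjugate pair |z|^2 = z * conj(z) = (product of roots) = c/a = 1/(0.26) = 3.846154, so |z| = sqrt(3.846154) = 1.9612 for both roots.
Moduli of all roots: 1.2500, 1.9612, 1.9612.
All moduli strictly greater than 1? Yes.
Verdict: Stationary.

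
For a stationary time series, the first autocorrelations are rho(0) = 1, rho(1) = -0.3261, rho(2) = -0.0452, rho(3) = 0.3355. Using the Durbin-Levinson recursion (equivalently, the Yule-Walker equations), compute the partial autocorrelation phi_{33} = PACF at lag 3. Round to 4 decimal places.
\phi_{33} = 0.3030

The PACF at lag k is phi_{kk}, the last component of the solution
to the Yule-Walker system G_k phi = r_k where
  (G_k)_{ij} = rho(|i - j|), (r_k)_i = rho(i), i,j = 1..k.
Equivalently, Durbin-Levinson gives phi_{kk} iteratively:
  phi_{11} = rho(1)
  phi_{kk} = [rho(k) - sum_{j=1..k-1} phi_{k-1,j} rho(k-j)]
            / [1 - sum_{j=1..k-1} phi_{k-1,j} rho(j)],
  phi_{k,j} = phi_{k-1,j} - phi_{kk} phi_{k-1,k-j},  j = 1..k-1.
Step k = 1:
  phi_11 = rho(1) = -0.3261.
Step k = 2:
  phi_22 = [rho(2) - phi_11 rho(1)] / [1 - phi_11 rho(1)] = [-0.0452 - (-0.3261)(-0.3261)] / [1 - (-0.3261)(-0.3261)]
         = -0.15154121 / 0.89365879 = -0.169574.
  Update: phi_21 = phi_11 - phi_22 phi_11 = -0.3261 - (-0.169574)(-0.3261) = -0.381398.
Step k = 3:
  phi_33 = [rho(3) - phi_21 rho(2) - phi_22 rho(1)] / [1 - phi_21 rho(1) - phi_22 rho(2)]
    numerator   = 0.3355 - (-0.381398)(-0.0452) - (-0.169574)(-0.3261) = 0.26296276
    denominator = 1 - (-0.381398)(-0.3261) - (-0.169574)(-0.0452) = 0.86796136
  phi_33 = 0.26296276 / 0.86796136 = 0.303.
Therefore phi_{33} = 0.3030.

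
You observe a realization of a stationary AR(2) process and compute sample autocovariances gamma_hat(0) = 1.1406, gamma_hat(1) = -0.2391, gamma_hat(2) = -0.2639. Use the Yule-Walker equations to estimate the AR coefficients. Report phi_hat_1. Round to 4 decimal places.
\hat\phi_{1} = -0.2700

The Yule-Walker equations for an AR(p) process read, in matrix form,
  Gamma_p phi = r_p,   with   (Gamma_p)_{ij} = gamma(|i - j|),
                       (r_p)_i = gamma(i),   i,j = 1..p.
Substitute the sample gammas (Toeplitz matrix and right-hand side of size 2):
  Gamma_p = [[1.1406, -0.2391], [-0.2391, 1.1406]]
  r_p     = [-0.2391, -0.2639]
Written out:
  1.1406 phi_1 - 0.2391 phi_2 = -0.2391
  -0.2391 phi_1 + 1.1406 phi_2 = -0.2639
Solve by Cramer's rule:
  det = gamma(0)^2 - gamma(1)^2 = (1.1406)^2 - (-0.2391)^2 = 1.30096836 - 0.05716881 = 1.24379955
  phi_hat_1 = [gamma(1) gamma(0) - gamma(1) gamma(2)] / det = [(-0.2391)(1.1406) - (-0.2391)(-0.2639)] / 1.24379955 = -0.33581595 / 1.24379955 = -0.27
  phi_hat_2 = [gamma(0) gamma(2) - gamma(1)^2] / det = [(1.1406)(-0.2639) - (-0.2391)^2] / 1.24379955 = -0.35817315 / 1.24379955 = -0.288
So phi_hat = [-0.2700, -0.2880].
Therefore phi_hat_1 = -0.2700.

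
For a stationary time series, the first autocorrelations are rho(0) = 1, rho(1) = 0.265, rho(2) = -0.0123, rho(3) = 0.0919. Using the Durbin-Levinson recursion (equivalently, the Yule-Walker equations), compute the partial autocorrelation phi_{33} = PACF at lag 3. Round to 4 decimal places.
\phi_{33} = 0.1290

The PACF at lag k is phi_{kk}, the last component of the solution
to the Yule-Walker system G_k phi = r_k where
  (G_k)_{ij} = rho(|i - j|), (r_k)_i = rho(i), i,j = 1..k.
Equivalently, Durbin-Levinson gives phi_{kk} iteratively:
  phi_{11} = rho(1)
  phi_{kk} = [rho(k) - sum_{j=1..k-1} phi_{k-1,j} rho(k-j)]
            / [1 - sum_{j=1..k-1} phi_{k-1,j} rho(j)],
  phi_{k,j} = phi_{k-1,j} - phi_{kk} phi_{k-1,k-j},  j = 1..k-1.
Step k = 1:
  phi_11 = rho(1) = 0.265.
Step k = 2:
  phi_22 = [rho(2) - phi_11 rho(1)] / [1 - phi_11 rho(1)] = [-0.0123 - (0.265)(0.265)] / [1 - (0.265)(0.265)]
         = -0.082525 / 0.929775 = -0.088758.
  Update: phi_21 = phi_11 - phi_22 phi_11 = 0.265 - (-0.088758)(0.265) = 0.288521.
Step k = 3:
  phi_33 = [rho(3) - phi_21 rho(2) - phi_22 rho(1)] / [1 - phi_21 rho(1) - phi_22 rho(2)]
    numerator   = 0.0919 - (0.288521)(-0.0123) - (-0.088758)(0.265) = 0.11896969
    denominator = 1 - (0.288521)(0.265) - (-0.088758)(-0.0123) = 0.92245024
  phi_33 = 0.11896969 / 0.92245024 = 0.129.
Therefore phi_{33} = 0.1290.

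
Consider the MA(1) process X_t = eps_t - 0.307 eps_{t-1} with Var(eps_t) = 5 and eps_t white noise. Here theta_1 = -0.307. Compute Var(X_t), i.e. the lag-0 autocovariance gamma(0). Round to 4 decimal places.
\gamma(0) = 5.4712

For an MA(q) process X_t = eps_t + sum_i theta_i eps_{t-i} with
Var(eps_t) = sigma^2, the variance is
  gamma(0) = sigma^2 * (1 + sum_i theta_i^2).
  sum_i theta_i^2 = (-0.307)^2 = 0.094249.
  gamma(0) = 5 * (1 + 0.094249) = 5 * 1.094249 = 5.471245, which rounds to 5.4712.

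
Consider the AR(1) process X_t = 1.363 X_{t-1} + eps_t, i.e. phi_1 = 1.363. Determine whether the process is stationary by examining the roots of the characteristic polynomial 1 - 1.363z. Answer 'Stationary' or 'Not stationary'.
\text{Not stationary}

The AR(p) characteristic polynomial is P(z) = 1 - 1.363z.
Stationarity requires all roots to lie outside the unit circle, i.e. |z| > 1 for every root.
This is linear in z: 1 + (-1.363) z = 0  =>  z = -1/(-1.363) = 0.733676,  |z| = 0.733676.
Moduli of all roots: 0.7337.
All moduli strictly greater than 1? No.
Verdict: Not stationary.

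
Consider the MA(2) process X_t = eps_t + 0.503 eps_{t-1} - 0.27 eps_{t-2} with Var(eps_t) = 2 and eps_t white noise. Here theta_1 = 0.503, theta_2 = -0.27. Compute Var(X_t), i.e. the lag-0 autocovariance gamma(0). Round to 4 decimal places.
\gamma(0) = 2.6518

For an MA(q) process X_t = eps_t + sum_i theta_i eps_{t-i} with
Var(eps_t) = sigma^2, the variance is
  gamma(0) = sigma^2 * (1 + sum_i theta_i^2).
  sum_i theta_i^2 = (0.503)^2 + (-0.27)^2 = 0.253009 + 0.0729 = 0.325909.
  gamma(0) = 2 * (1 + 0.325909) = 2 * 1.325909 = 2.651818, which rounds to 2.6518.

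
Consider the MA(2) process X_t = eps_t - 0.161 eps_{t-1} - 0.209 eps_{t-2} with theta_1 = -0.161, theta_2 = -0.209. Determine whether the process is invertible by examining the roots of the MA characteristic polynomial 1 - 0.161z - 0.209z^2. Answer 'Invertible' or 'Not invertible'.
\text{Invertible}

The MA(q) characteristic polynomial is P(z) = 1 - 0.161z - 0.209z^2.
Invertibility requires all roots to lie outside the unit circle, i.e. |z| > 1 for every root.
Set 1 + (-0.161) z + (-0.209) z^2 = 0, i.e. a z^2 + b z + c = 0 with a = -0.209, b = -0.161, c = 1.
Discriminant D = b^2 - 4ac = (-0.161)^2 - 4*(-0.209)*1 = 0.025921 - (-0.836) = 0.861921.
D >= 0, so the roots are real: z = (-b +/- sqrt(D)) / (2a) = (0.161 +/- 0.928397) / (-0.418).
  z_1 = (0.161 + 0.928397) / (-0.418) = -2.6062,   |z_1| = 2.6062.
  z_2 = (0.161 - 0.928397) / (-0.418) = 1.8359,   |z_2| = 1.8359.
Moduli of all roots: 2.6062, 1.8359.
All moduli strictly greater than 1? Yes.
Verdict: Invertible.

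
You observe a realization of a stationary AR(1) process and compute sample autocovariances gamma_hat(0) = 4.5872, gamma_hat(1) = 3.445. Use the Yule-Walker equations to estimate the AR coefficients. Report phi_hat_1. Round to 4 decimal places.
\hat\phi_{1} = 0.7510

The Yule-Walker equations for an AR(p) process read, in matrix form,
  Gamma_p phi = r_p,   with   (Gamma_p)_{ij} = gamma(|i - j|),
                       (r_p)_i = gamma(i),   i,j = 1..p.
Substitute the sample gammas (Toeplitz matrix and right-hand side of size 1):
  Gamma_p = [[4.5872]]
  r_p     = [3.445]
With p = 1 this is the single equation gamma(0) phi_1 = gamma(1):
  phi_hat_1 = gamma(1) / gamma(0) = 3.445 / 4.5872 = 0.7510.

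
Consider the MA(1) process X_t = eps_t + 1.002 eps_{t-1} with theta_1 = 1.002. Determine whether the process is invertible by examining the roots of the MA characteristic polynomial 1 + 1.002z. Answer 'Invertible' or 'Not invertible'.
\text{Not invertible}

The MA(q) characteristic polynomial is P(z) = 1 + 1.002z.
Invertibility requires all roots to lie outside the unit circle, i.e. |z| > 1 for every root.
This is linear in z: 1 + (1.002) z = 0  =>  z = -1/(1.002) = -0.998004,  |z| = 0.998004.
Moduli of all roots: 0.9980.
All moduli strictly greater than 1? No.
Verdict: Not invertible.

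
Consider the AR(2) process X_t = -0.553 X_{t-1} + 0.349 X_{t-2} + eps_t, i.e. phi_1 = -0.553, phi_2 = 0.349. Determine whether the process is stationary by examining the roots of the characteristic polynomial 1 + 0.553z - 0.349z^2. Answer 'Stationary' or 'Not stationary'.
\text{Stationary}

The AR(p) characteristic polynomial is P(z) = 1 + 0.553z - 0.349z^2.
Stationarity requires all roots to lie outside the unit circle, i.e. |z| > 1 for every root.
Set 1 + (0.553) z + (-0.349) z^2 = 0, i.e. a z^2 + b z + c = 0 with a = -0.349, b = 0.553, c = 1.
Discriminant D = b^2 - 4ac = (0.553)^2 - 4*(-0.349)*1 = 0.305809 - (-1.396) = 1.701809.
D >= 0, so the roots are real: z = (-b +/- sqrt(D)) / (2a) = (-0.553 +/- 1.304534) / (-0.698).
  z_1 = (-0.553 + 1.304534) / (-0.698) = -1.0767,   |z_1| = 1.0767.
  z_2 = (-0.553 - 1.304534) / (-0.698) = 2.6612,   |z_2| = 2.6612.
Moduli of all roots: 1.0767, 2.6612.
All moduli strictly greater than 1? Yes.
Verdict: Stationary.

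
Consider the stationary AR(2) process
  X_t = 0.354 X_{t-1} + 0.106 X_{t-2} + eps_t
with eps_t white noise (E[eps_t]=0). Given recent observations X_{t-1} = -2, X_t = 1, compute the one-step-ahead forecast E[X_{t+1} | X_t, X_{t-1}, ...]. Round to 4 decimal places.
E[X_{t+1} \mid \mathcal F_t] = 0.1420

For an AR(p) model X_t = c + sum_i phi_i X_{t-i} + eps_t, the
one-step-ahead conditional mean is
  E[X_{t+1} | X_t, ...] = c + sum_i phi_i X_{t+1-i}.
Substitute known values:
  E[X_{t+1} | ...] = (0.354) * (1) + (0.106) * (-2)
                   = 0.1420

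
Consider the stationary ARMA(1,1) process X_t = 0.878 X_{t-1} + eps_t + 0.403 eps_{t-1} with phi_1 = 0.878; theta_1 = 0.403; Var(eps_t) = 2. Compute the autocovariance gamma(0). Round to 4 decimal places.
\gamma(0) = 16.3243

Multiply the model equation by X_{t-k} and take expectations. With theta_0 = psi_0 = 1 and psi_j the MA(infinity) weights, this gives
  gamma(k) - sum_i phi_i gamma(k-i) = c_k,
  c_k = sigma^2 * sum_{j=k..q} theta_j psi_{j-k}   (c_k = 0 for k > q),
using gamma(-m) = gamma(m).
psi-weights needed (psi_j = theta_j + sum_i phi_i psi_{j-i}):
  psi_1 = theta_1 + phi_1 = 0.403 + (0.878) = 1.281
Right-hand sides:
  c_0 = sigma^2 (1 + theta_1 psi_1) = 2 * (1 + (0.403)(1.281)) = 2 * 1.516243 = 3.032486
  c_1 = sigma^2 theta_1 = 2 * (0.403) = 0.806
  c_2 = 0
Equations for k = 0 and k = 1 (AR order 1):
  gamma(0) = phi_1 gamma(1) + c_0
  gamma(1) = phi_1 gamma(0) + c_1
Substituting the second into the first: gamma(0) (1 - phi_1^2) = c_0 + phi_1 c_1, so
  gamma(0) = (c_0 + phi_1 c_1) / (1 - phi_1^2) = (3.032486 + (0.878)(0.806)) / (1 - (0.878)^2) = 3.740154 / 0.229116 = 16.324281.
Therefore gamma(0) = 16.3243 (to 4 decimal places).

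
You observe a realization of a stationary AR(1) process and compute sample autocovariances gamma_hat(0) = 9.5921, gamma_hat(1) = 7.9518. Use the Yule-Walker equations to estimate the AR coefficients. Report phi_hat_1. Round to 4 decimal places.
\hat\phi_{1} = 0.8290

The Yule-Walker equations for an AR(p) process read, in matrix form,
  Gamma_p phi = r_p,   with   (Gamma_p)_{ij} = gamma(|i - j|),
                       (r_p)_i = gamma(i),   i,j = 1..p.
Substitute the sample gammas (Toeplitz matrix and right-hand side of size 1):
  Gamma_p = [[9.5921]]
  r_p     = [7.9518]
With p = 1 this is the single equation gamma(0) phi_1 = gamma(1):
  phi_hat_1 = gamma(1) / gamma(0) = 7.9518 / 9.5921 = 0.8290.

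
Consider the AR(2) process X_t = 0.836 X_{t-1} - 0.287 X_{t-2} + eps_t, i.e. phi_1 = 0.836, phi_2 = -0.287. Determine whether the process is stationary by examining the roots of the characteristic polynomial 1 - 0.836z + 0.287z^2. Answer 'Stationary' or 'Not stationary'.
\text{Stationary}

The AR(p) characteristic polynomial is P(z) = 1 - 0.836z + 0.287z^2.
Stationarity requires all roots to lie outside the unit circle, i.e. |z| > 1 for every root.
Set 1 + (-0.836) z + (0.287) z^2 = 0, i.e. a z^2 + b z + c = 0 with a = 0.287, b = -0.836, c = 1.
Discriminant D = b^2 - 4ac = (-0.836)^2 - 4*(0.287)*1 = 0.698896 - (1.148) = -0.449104.
D < 0, so the roots are the complex-conjugate pair z = (-b +/- i sqrt(-D)) / (2a) = 1.4564 +/- 1.1675i.
For a conjugate pair |z|^2 = z * conj(z) = (product of roots) = c/a = 1/(0.287) = 3.484321, so |z| = sqrt(3.484321) = 1.8666 for both roots.
Moduli of all roots: 1.8666, 1.8666.
All moduli strictly greater than 1? Yes.
Verdict: Stationary.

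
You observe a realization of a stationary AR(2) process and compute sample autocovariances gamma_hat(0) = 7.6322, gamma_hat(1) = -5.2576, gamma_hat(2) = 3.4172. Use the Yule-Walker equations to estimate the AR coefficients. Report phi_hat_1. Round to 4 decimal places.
\hat\phi_{1} = -0.7240

The Yule-Walker equations for an AR(p) process read, in matrix form,
  Gamma_p phi = r_p,   with   (Gamma_p)_{ij} = gamma(|i - j|),
                       (r_p)_i = gamma(i),   i,j = 1..p.
Substitute the sample gammas (Toeplitz matrix and right-hand side of size 2):
  Gamma_p = [[7.6322, -5.2576], [-5.2576, 7.6322]]
  r_p     = [-5.2576, 3.4172]
Written out:
  7.6322 phi_1 - 5.2576 phi_2 = -5.2576
  -5.2576 phi_1 + 7.6322 phi_2 = 3.4172
Solve by Cramer's rule:
  det = gamma(0)^2 - gamma(1)^2 = (7.6322)^2 - (-5.2576)^2 = 58.25047684 - 27.64235776 = 30.60811908
  phi_hat_1 = [gamma(1) gamma(0) - gamma(1) gamma(2)] / det = [(-5.2576)(7.6322) - (-5.2576)(3.4172)] / 30.60811908 = -22.160784 / 30.60811908 = -0.724
  phi_hat_2 = [gamma(0) gamma(2) - gamma(1)^2] / det = [(7.6322)(3.4172) - (-5.2576)^2] / 30.60811908 = -1.56160392 / 30.60811908 = -0.051
So phi_hat = [-0.7240, -0.0510].
Therefore phi_hat_1 = -0.7240.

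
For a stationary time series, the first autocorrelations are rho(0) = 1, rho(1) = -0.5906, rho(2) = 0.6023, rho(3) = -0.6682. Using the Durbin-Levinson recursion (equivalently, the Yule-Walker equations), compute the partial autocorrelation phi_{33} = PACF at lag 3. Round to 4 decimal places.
\phi_{33} = -0.4001

The PACF at lag k is phi_{kk}, the last component of the solution
to the Yule-Walker system G_k phi = r_k where
  (G_k)_{ij} = rho(|i - j|), (r_k)_i = rho(i), i,j = 1..k.
Equivalently, Durbin-Levinson gives phi_{kk} iteratively:
  phi_{11} = rho(1)
  phi_{kk} = [rho(k) - sum_{j=1..k-1} phi_{k-1,j} rho(k-j)]
            / [1 - sum_{j=1..k-1} phi_{k-1,j} rho(j)],
  phi_{k,j} = phi_{k-1,j} - phi_{kk} phi_{k-1,k-j},  j = 1..k-1.
Step k = 1:
  phi_11 = rho(1) = -0.5906.
Step k = 2:
  phi_22 = [rho(2) - phi_11 rho(1)] / [1 - phi_11 rho(1)] = [0.6023 - (-0.5906)(-0.5906)] / [1 - (-0.5906)(-0.5906)]
         = 0.25349164 / 0.65119164 = 0.389273.
  Update: phi_21 = phi_11 - phi_22 phi_11 = -0.5906 - (0.389273)(-0.5906) = -0.360695.
Step k = 3:
  phi_33 = [rho(3) - phi_21 rho(2) - phi_22 rho(1)] / [1 - phi_21 rho(1) - phi_22 rho(2)]
    numerator   = -0.6682 - (-0.360695)(0.6023) - (0.389273)(-0.5906) = -0.22104843
    denominator = 1 - (-0.360695)(-0.5906) - (0.389273)(0.6023) = 0.55251407
  phi_33 = -0.22104843 / 0.55251407 = -0.4001.
Therefore phi_{33} = -0.4001.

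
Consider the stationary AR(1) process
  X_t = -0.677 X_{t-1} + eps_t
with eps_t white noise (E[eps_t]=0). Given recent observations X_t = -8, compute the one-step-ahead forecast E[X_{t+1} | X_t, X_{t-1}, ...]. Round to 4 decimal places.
E[X_{t+1} \mid \mathcal F_t] = 5.4160

For an AR(p) model X_t = c + sum_i phi_i X_{t-i} + eps_t, the
one-step-ahead conditional mean is
  E[X_{t+1} | X_t, ...] = c + sum_i phi_i X_{t+1-i}.
Substitute known values:
  E[X_{t+1} | ...] = (-0.677) * (-8)
                   = 5.4160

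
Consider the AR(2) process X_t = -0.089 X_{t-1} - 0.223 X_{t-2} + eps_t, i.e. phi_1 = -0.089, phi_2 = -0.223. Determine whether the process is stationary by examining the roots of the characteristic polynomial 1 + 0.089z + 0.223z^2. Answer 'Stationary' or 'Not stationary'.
\text{Stationary}

The AR(p) characteristic polynomial is P(z) = 1 + 0.089z + 0.223z^2.
Stationarity requires all roots to lie outside the unit circle, i.e. |z| > 1 for every root.
Set 1 + (0.089) z + (0.223) z^2 = 0, i.e. a z^2 + b z + c = 0 with a = 0.223, b = 0.089, c = 1.
Discriminant D = b^2 - 4ac = (0.089)^2 - 4*(0.223)*1 = 0.007921 - (0.892) = -0.884079.
D < 0, so the roots are the complex-conjugate pair z = (-b +/- i sqrt(-D)) / (2a) = -0.1996 +/- 2.1082i.
For a conjugate pair |z|^2 = z * conj(z) = (product of roots) = c/a = 1/(0.223) = 4.484305, so |z| = sqrt(4.484305) = 2.1176 for both roots.
Moduli of all roots: 2.1176, 2.1176.
All moduli strictly greater than 1? Yes.
Verdict: Stationary.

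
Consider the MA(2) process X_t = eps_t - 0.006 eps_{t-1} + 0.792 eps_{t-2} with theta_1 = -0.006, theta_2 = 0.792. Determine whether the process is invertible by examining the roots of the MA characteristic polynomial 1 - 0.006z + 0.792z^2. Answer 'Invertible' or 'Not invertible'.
\text{Invertible}

The MA(q) characteristic polynomial is P(z) = 1 - 0.006z + 0.792z^2.
Invertibility requires all roots to lie outside the unit circle, i.e. |z| > 1 for every root.
Set 1 + (-0.006) z + (0.792) z^2 = 0, i.e. a z^2 + b z + c = 0 with a = 0.792, b = -0.006, c = 1.
Discriminant D = b^2 - 4ac = (-0.006)^2 - 4*(0.792)*1 = 0.000036 - (3.168) = -3.167964.
D < 0, so the roots are the complex-conjugate pair z = (-b +/- i sqrt(-D)) / (2a) = 0.0038 +/- 1.1237i.
For a conjugate pair |z|^2 = z * conj(z) = (product of roots) = c/a = 1/(0.792) = 1.262626, so |z| = sqrt(1.262626) = 1.1237 for both roots.
Moduli of all roots: 1.1237, 1.1237.
All moduli strictly greater than 1? Yes.
Verdict: Invertible.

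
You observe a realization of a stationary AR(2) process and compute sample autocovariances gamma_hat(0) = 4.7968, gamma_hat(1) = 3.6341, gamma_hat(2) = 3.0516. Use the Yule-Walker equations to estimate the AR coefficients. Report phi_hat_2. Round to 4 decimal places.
\hat\phi_{2} = 0.1460

The Yule-Walker equations for an AR(p) process read, in matrix form,
  Gamma_p phi = r_p,   with   (Gamma_p)_{ij} = gamma(|i - j|),
                       (r_p)_i = gamma(i),   i,j = 1..p.
Substitute the sample gammas (Toeplitz matrix and right-hand side of size 2):
  Gamma_p = [[4.7968, 3.6341], [3.6341, 4.7968]]
  r_p     = [3.6341, 3.0516]
Written out:
  4.7968 phi_1 + 3.6341 phi_2 = 3.6341
  3.6341 phi_1 + 4.7968 phi_2 = 3.0516
Solve by Cramer's rule:
  det = gamma(0)^2 - gamma(1)^2 = (4.7968)^2 - (3.6341)^2 = 23.00929024 - 13.20668281 = 9.80260743
  phi_hat_1 = [gamma(1) gamma(0) - gamma(1) gamma(2)] / det = [(3.6341)(4.7968) - (3.6341)(3.0516)] / 9.80260743 = 6.34223132 / 9.80260743 = 0.647
  phi_hat_2 = [gamma(0) gamma(2) - gamma(1)^2] / det = [(4.7968)(3.0516) - (3.6341)^2] / 9.80260743 = 1.43123207 / 9.80260743 = 0.146
So phi_hat = [0.6470, 0.1460].
Therefore phi_hat_2 = 0.1460.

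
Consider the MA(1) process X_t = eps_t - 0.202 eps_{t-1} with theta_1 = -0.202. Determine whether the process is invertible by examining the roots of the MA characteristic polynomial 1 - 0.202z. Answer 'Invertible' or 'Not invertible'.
\text{Invertible}

The MA(q) characteristic polynomial is P(z) = 1 - 0.202z.
Invertibility requires all roots to lie outside the unit circle, i.e. |z| > 1 for every root.
This is linear in z: 1 + (-0.202) z = 0  =>  z = -1/(-0.202) = 4.950495,  |z| = 4.950495.
Moduli of all roots: 4.9505.
All moduli strictly greater than 1? Yes.
Verdict: Invertible.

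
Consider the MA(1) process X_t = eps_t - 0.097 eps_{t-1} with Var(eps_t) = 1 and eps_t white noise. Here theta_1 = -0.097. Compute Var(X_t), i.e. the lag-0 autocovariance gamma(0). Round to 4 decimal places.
\gamma(0) = 1.0094

For an MA(q) process X_t = eps_t + sum_i theta_i eps_{t-i} with
Var(eps_t) = sigma^2, the variance is
  gamma(0) = sigma^2 * (1 + sum_i theta_i^2).
  sum_i theta_i^2 = (-0.097)^2 = 0.009409.
  gamma(0) = 1 * (1 + 0.009409) = 1 * 1.009409 = 1.009409, which rounds to 1.0094.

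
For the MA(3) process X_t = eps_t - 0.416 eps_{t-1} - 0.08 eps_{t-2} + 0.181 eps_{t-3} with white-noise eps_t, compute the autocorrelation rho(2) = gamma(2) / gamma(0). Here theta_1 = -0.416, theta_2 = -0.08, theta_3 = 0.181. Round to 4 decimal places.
\rho(2) = -0.1281

For an MA(q) process with theta_0 = 1, the autocovariance is
  gamma(k) = sigma^2 * sum_{i=0..q-k} theta_i * theta_{i+k},
and rho(k) = gamma(k) / gamma(0). Sigma^2 cancels.
  numerator   = (1)*(-0.08) + (-0.416)*(0.181) = -0.155296.
  denominator = (1)^2 + (-0.416)^2 + (-0.08)^2 + (0.181)^2 = 1.212217.
  rho(2) = -0.155296 / 1.212217 = -0.1281.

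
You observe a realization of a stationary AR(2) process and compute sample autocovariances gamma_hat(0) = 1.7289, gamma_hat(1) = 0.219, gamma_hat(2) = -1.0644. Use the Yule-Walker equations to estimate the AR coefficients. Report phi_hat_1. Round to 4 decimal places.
\hat\phi_{1} = 0.2080

The Yule-Walker equations for an AR(p) process read, in matrix form,
  Gamma_p phi = r_p,   with   (Gamma_p)_{ij} = gamma(|i - j|),
                       (r_p)_i = gamma(i),   i,j = 1..p.
Substitute the sample gammas (Toeplitz matrix and right-hand side of size 2):
  Gamma_p = [[1.7289, 0.219], [0.219, 1.7289]]
  r_p     = [0.219, -1.0644]
Written out:
  1.7289 phi_1 + 0.219 phi_2 = 0.219
  0.219 phi_1 + 1.7289 phi_2 = -1.0644
Solve by Cramer's rule:
  det = gamma(0)^2 - gamma(1)^2 = (1.7289)^2 - (0.219)^2 = 2.98909521 - 0.047961 = 2.94113421
  phi_hat_1 = [gamma(1) gamma(0) - gamma(1) gamma(2)] / det = [(0.219)(1.7289) - (0.219)(-1.0644)] / 2.94113421 = 0.6117327 / 2.94113421 = 0.208
  phi_hat_2 = [gamma(0) gamma(2) - gamma(1)^2] / det = [(1.7289)(-1.0644) - (0.219)^2] / 2.94113421 = -1.88820216 / 2.94113421 = -0.642
So phi_hat = [0.2080, -0.6420].
Therefore phi_hat_1 = 0.2080.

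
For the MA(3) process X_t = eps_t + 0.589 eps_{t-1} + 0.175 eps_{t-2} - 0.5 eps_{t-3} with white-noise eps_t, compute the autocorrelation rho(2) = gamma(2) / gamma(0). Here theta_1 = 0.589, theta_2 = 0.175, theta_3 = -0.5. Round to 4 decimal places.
\rho(2) = -0.0734

For an MA(q) process with theta_0 = 1, the autocovariance is
  gamma(k) = sigma^2 * sum_{i=0..q-k} theta_i * theta_{i+k},
and rho(k) = gamma(k) / gamma(0). Sigma^2 cancels.
  numerator   = (1)*(0.175) + (0.589)*(-0.5) = -0.1195.
  denominator = (1)^2 + (0.589)^2 + (0.175)^2 + (-0.5)^2 = 1.627546.
  rho(2) = -0.1195 / 1.627546 = -0.0734.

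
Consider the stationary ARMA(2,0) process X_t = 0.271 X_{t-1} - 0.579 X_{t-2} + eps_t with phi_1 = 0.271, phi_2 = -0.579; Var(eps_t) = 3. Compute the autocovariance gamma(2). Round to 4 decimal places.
\gamma(2) = -2.4760

Multiply the model equation by X_{t-k} and take expectations. With theta_0 = psi_0 = 1 and psi_j the MA(infinity) weights, this gives
  gamma(k) - sum_i phi_i gamma(k-i) = c_k,
  c_k = sigma^2 * sum_{j=k..q} theta_j psi_{j-k}   (c_k = 0 for k > q),
using gamma(-m) = gamma(m).
Pure AR (q = 0): c_0 = sigma^2 = 3, c_k = 0 for k >= 1.
Equations for k = 0, 1, 2 (AR order 2, c_2 = 0):
  (E0) gamma(0) = phi_1 gamma(1) + phi_2 gamma(2) + c_0
  (E1) gamma(1) = phi_1 gamma(0) + phi_2 gamma(1) + c_1
  (E2) gamma(2) = phi_1 gamma(1) + phi_2 gamma(0)
From (E1): gamma(1) = A gamma(0) + B with
  A = phi_1 / (1 - phi_2) = 0.271 / 1.579 = 0.171628,   B = c_1 / (1 - phi_2) = 0 / 1.579 = 0.
Insert (E2) into (E0): gamma(0) (1 - phi_2^2) = phi_1 (1 + phi_2) gamma(1) + c_0.
  phi_1 (1 + phi_2) = (0.271)(0.421) = 0.114091,   1 - phi_2^2 = 0.664759.
Replace gamma(1) by A gamma(0) + B and collect gamma(0):
  gamma(0) [0.664759 - (0.114091)(0.171628)] = c_0 = 3
  gamma(0) * 0.645178 = 3
  gamma(0) = 3 / 0.645178 = 4.649881.
  gamma(1) = A gamma(0) = (0.171628)(4.649881) = 0.798048.
  gamma(2) = phi_1 gamma(1) + phi_2 gamma(0) = (0.271)(0.798048) + (-0.579)(4.649881) = -2.47601.
Therefore gamma(2) = -2.4760 (to 4 decimal places).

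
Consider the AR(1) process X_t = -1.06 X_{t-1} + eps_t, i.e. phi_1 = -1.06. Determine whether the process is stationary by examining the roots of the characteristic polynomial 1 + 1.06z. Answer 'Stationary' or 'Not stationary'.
\text{Not stationary}

The AR(p) characteristic polynomial is P(z) = 1 + 1.06z.
Stationarity requires all roots to lie outside the unit circle, i.e. |z| > 1 for every root.
This is linear in z: 1 + (1.06) z = 0  =>  z = -1/(1.06) = -0.943396,  |z| = 0.943396.
Moduli of all roots: 0.9434.
All moduli strictly greater than 1? No.
Verdict: Not stationary.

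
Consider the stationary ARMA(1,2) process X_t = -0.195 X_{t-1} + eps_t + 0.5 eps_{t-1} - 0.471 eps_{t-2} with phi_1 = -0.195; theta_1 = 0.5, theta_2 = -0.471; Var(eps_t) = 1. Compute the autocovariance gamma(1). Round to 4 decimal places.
\gamma(1) = 0.0862

Multiply the model equation by X_{t-k} and take expectations. With theta_0 = psi_0 = 1 and psi_j the MA(infinity) weights, this gives
  gamma(k) - sum_i phi_i gamma(k-i) = c_k,
  c_k = sigma^2 * sum_{j=k..q} theta_j psi_{j-k}   (c_k = 0 for k > q),
using gamma(-m) = gamma(m).
psi-weights needed (psi_j = theta_j + sum_i phi_i psi_{j-i}):
  psi_1 = theta_1 + phi_1 = 0.5 + (-0.195) = 0.305
  psi_2 = theta_2 + phi_1 psi_1 = -0.471 + (-0.195)(0.305) = -0.530475
Right-hand sides:
  c_0 = sigma^2 (1 + theta_1 psi_1 + theta_2 psi_2) = 1 * (1 + (0.5)(0.305) + (-0.471)(-0.530475)) = 1 * 1.402354 = 1.402354
  c_1 = sigma^2 (theta_1 + theta_2 psi_1) = 1 * (0.5 + (-0.471)(0.305)) = 0.356345
  c_2 = sigma^2 theta_2 = 1 * (-0.471) = -0.471
Equations for k = 0 and k = 1 (AR order 1):
  gamma(0) = phi_1 gamma(1) + c_0
  gamma(1) = phi_1 gamma(0) + c_1
Substituting the second into the first: gamma(0) (1 - phi_1^2) = c_0 + phi_1 c_1, so
  gamma(0) = (c_0 + phi_1 c_1) / (1 - phi_1^2) = (1.402354 + (-0.195)(0.356345)) / (1 - (-0.195)^2) = 1.332866 / 0.961975 = 1.385552.
  gamma(1) = phi_1 gamma(0) + c_1 = (-0.195)(1.385552) + (0.356345) = 0.086162.
Therefore gamma(1) = 0.0862 (to 4 decimal places).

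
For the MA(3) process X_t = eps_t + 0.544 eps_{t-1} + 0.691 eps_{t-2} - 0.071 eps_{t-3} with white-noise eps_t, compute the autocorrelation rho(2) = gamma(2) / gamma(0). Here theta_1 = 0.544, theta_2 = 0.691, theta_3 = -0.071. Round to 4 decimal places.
\rho(2) = 0.3668

For an MA(q) process with theta_0 = 1, the autocovariance is
  gamma(k) = sigma^2 * sum_{i=0..q-k} theta_i * theta_{i+k},
and rho(k) = gamma(k) / gamma(0). Sigma^2 cancels.
  numerator   = (1)*(0.691) + (0.544)*(-0.071) = 0.652376.
  denominator = (1)^2 + (0.544)^2 + (0.691)^2 + (-0.071)^2 = 1.778458.
  rho(2) = 0.652376 / 1.778458 = 0.3668.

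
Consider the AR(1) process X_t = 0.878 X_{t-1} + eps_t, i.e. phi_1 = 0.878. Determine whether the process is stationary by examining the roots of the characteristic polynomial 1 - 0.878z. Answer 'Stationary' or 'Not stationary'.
\text{Stationary}

The AR(p) characteristic polynomial is P(z) = 1 - 0.878z.
Stationarity requires all roots to lie outside the unit circle, i.e. |z| > 1 for every root.
This is linear in z: 1 + (-0.878) z = 0  =>  z = -1/(-0.878) = 1.138952,  |z| = 1.138952.
Moduli of all roots: 1.1390.
All moduli strictly greater than 1? Yes.
Verdict: Stationary.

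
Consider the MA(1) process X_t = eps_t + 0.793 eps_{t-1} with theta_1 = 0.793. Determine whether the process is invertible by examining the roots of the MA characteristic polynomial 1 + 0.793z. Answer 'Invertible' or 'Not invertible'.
\text{Invertible}

The MA(q) characteristic polynomial is P(z) = 1 + 0.793z.
Invertibility requires all roots to lie outside the unit circle, i.e. |z| > 1 for every root.
This is linear in z: 1 + (0.793) z = 0  =>  z = -1/(0.793) = -1.261034,  |z| = 1.261034.
Moduli of all roots: 1.2610.
All moduli strictly greater than 1? Yes.
Verdict: Invertible.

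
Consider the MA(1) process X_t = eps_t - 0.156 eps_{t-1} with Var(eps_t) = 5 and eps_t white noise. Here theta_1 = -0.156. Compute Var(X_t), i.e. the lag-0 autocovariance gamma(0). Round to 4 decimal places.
\gamma(0) = 5.1217

For an MA(q) process X_t = eps_t + sum_i theta_i eps_{t-i} with
Var(eps_t) = sigma^2, the variance is
  gamma(0) = sigma^2 * (1 + sum_i theta_i^2).
  sum_i theta_i^2 = (-0.156)^2 = 0.024336.
  gamma(0) = 5 * (1 + 0.024336) = 5 * 1.024336 = 5.12168, which rounds to 5.1217.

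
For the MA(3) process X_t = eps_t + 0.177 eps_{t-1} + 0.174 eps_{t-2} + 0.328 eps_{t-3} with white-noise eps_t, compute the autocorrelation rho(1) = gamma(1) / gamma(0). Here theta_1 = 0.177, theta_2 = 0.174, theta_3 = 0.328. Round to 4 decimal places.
\rho(1) = 0.2265

For an MA(q) process with theta_0 = 1, the autocovariance is
  gamma(k) = sigma^2 * sum_{i=0..q-k} theta_i * theta_{i+k},
and rho(k) = gamma(k) / gamma(0). Sigma^2 cancels.
  numerator   = (1)*(0.177) + (0.177)*(0.174) + (0.174)*(0.328) = 0.26487.
  denominator = (1)^2 + (0.177)^2 + (0.174)^2 + (0.328)^2 = 1.169189.
  rho(1) = 0.26487 / 1.169189 = 0.2265.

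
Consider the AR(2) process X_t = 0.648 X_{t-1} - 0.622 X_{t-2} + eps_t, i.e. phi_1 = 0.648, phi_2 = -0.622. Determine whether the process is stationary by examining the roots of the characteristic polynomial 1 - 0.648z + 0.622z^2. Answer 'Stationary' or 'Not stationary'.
\text{Stationary}

The AR(p) characteristic polynomial is P(z) = 1 - 0.648z + 0.622z^2.
Stationarity requires all roots to lie outside the unit circle, i.e. |z| > 1 for every root.
Set 1 + (-0.648) z + (0.622) z^2 = 0, i.e. a z^2 + b z + c = 0 with a = 0.622, b = -0.648, c = 1.
Discriminant D = b^2 - 4ac = (-0.648)^2 - 4*(0.622)*1 = 0.419904 - (2.488) = -2.068096.
D < 0, so the roots are the complex-conjugate pair z = (-b +/- i sqrt(-D)) / (2a) = 0.5209 +/- 1.156i.
For a conjugate pair |z|^2 = z * conj(z) = (product of roots) = c/a = 1/(0.622) = 1.607717, so |z| = sqrt(1.607717) = 1.268 for both roots.
Moduli of all roots: 1.2680, 1.2680.
All moduli strictly greater than 1? Yes.
Verdict: Stationary.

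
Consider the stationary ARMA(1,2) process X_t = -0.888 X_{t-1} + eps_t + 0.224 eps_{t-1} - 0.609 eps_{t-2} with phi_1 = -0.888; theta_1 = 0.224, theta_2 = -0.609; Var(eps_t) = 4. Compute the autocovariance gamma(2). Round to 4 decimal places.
\gamma(2) = -0.1176

Multiply the model equation by X_{t-k} and take expectations. With theta_0 = psi_0 = 1 and psi_j the MA(infinity) weights, this gives
  gamma(k) - sum_i phi_i gamma(k-i) = c_k,
  c_k = sigma^2 * sum_{j=k..q} theta_j psi_{j-k}   (c_k = 0 for k > q),
using gamma(-m) = gamma(m).
psi-weights needed (psi_j = theta_j + sum_i phi_i psi_{j-i}):
  psi_1 = theta_1 + phi_1 = 0.224 + (-0.888) = -0.664
  psi_2 = theta_2 + phi_1 psi_1 = -0.609 + (-0.888)(-0.664) = -0.019368
Right-hand sides:
  c_0 = sigma^2 (1 + theta_1 psi_1 + theta_2 psi_2) = 4 * (1 + (0.224)(-0.664) + (-0.609)(-0.019368)) = 4 * 0.863059 = 3.452236
  c_1 = sigma^2 (theta_1 + theta_2 psi_1) = 4 * (0.224 + (-0.609)(-0.664)) = 2.513504
  c_2 = sigma^2 theta_2 = 4 * (-0.609) = -2.436
Equations for k = 0 and k = 1 (AR order 1):
  gamma(0) = phi_1 gamma(1) + c_0
  gamma(1) = phi_1 gamma(0) + c_1
Substituting the second into the first: gamma(0) (1 - phi_1^2) = c_0 + phi_1 c_1, so
  gamma(0) = (c_0 + phi_1 c_1) / (1 - phi_1^2) = (3.452236 + (-0.888)(2.513504)) / (1 - (-0.888)^2) = 1.220245 / 0.211456 = 5.77068.
  gamma(1) = phi_1 gamma(0) + c_1 = (-0.888)(5.77068) + (2.513504) = -2.61086.
For k = 2: gamma(2) = phi_1 gamma(1) + c_2
  = (-0.888)(-2.61086) + (-2.436) = -0.117557.
Therefore gamma(2) = -0.1176 (to 4 decimal places).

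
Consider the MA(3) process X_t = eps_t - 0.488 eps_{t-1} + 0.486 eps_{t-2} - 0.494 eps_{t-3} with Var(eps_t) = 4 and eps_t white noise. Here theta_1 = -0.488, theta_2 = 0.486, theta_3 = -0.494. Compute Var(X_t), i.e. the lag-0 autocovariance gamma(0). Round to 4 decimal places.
\gamma(0) = 6.8735

For an MA(q) process X_t = eps_t + sum_i theta_i eps_{t-i} with
Var(eps_t) = sigma^2, the variance is
  gamma(0) = sigma^2 * (1 + sum_i theta_i^2).
  sum_i theta_i^2 = (-0.488)^2 + (0.486)^2 + (-0.494)^2 = 0.238144 + 0.236196 + 0.244036 = 0.718376.
  gamma(0) = 4 * (1 + 0.718376) = 4 * 1.718376 = 6.873504, which rounds to 6.8735.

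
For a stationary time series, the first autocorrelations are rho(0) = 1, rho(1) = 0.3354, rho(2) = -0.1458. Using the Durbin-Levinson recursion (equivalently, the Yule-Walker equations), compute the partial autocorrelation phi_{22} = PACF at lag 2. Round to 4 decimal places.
\phi_{22} = -0.2910

The PACF at lag k is phi_{kk}, the last component of the solution
to the Yule-Walker system G_k phi = r_k where
  (G_k)_{ij} = rho(|i - j|), (r_k)_i = rho(i), i,j = 1..k.
Equivalently, Durbin-Levinson gives phi_{kk} iteratively:
  phi_{11} = rho(1)
  phi_{kk} = [rho(k) - sum_{j=1..k-1} phi_{k-1,j} rho(k-j)]
            / [1 - sum_{j=1..k-1} phi_{k-1,j} rho(j)],
  phi_{k,j} = phi_{k-1,j} - phi_{kk} phi_{k-1,k-j},  j = 1..k-1.
Step k = 1:
  phi_11 = rho(1) = 0.3354.
Step k = 2:
  phi_22 = [rho(2) - phi_11 rho(1)] / [1 - phi_11 rho(1)] = [-0.1458 - (0.3354)(0.3354)] / [1 - (0.3354)(0.3354)]
         = -0.25829316 / 0.88750684 = -0.291.
Therefore phi_{22} = -0.2910.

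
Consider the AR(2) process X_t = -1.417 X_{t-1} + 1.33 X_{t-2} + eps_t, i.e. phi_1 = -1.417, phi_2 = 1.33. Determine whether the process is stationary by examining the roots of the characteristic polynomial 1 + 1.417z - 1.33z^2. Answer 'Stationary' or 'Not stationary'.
\text{Not stationary}

The AR(p) characteristic polynomial is P(z) = 1 + 1.417z - 1.33z^2.
Stationarity requires all roots to lie outside the unit circle, i.e. |z| > 1 for every root.
Set 1 + (1.417) z + (-1.33) z^2 = 0, i.e. a z^2 + b z + c = 0 with a = -1.33, b = 1.417, c = 1.
Discriminant D = b^2 - 4ac = (1.417)^2 - 4*(-1.33)*1 = 2.007889 - (-5.32) = 7.327889.
D >= 0, so the roots are real: z = (-b +/- sqrt(D)) / (2a) = (-1.417 +/- 2.707007) / (-2.66).
  z_1 = (-1.417 + 2.707007) / (-2.66) = -0.485,   |z_1| = 0.485.
  z_2 = (-1.417 - 2.707007) / (-2.66) = 1.5504,   |z_2| = 1.5504.
Moduli of all roots: 0.4850, 1.5504.
All moduli strictly greater than 1? No.
Verdict: Not stationary.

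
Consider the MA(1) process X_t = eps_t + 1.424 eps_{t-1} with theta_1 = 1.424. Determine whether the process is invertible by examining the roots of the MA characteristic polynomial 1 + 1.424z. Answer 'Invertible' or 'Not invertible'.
\text{Not invertible}

The MA(q) characteristic polynomial is P(z) = 1 + 1.424z.
Invertibility requires all roots to lie outside the unit circle, i.e. |z| > 1 for every root.
This is linear in z: 1 + (1.424) z = 0  =>  z = -1/(1.424) = -0.702247,  |z| = 0.702247.
Moduli of all roots: 0.7022.
All moduli strictly greater than 1? No.
Verdict: Not invertible.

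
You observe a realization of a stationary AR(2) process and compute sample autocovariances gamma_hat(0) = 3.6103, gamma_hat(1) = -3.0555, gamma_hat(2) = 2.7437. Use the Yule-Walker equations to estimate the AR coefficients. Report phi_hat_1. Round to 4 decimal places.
\hat\phi_{1} = -0.7160

The Yule-Walker equations for an AR(p) process read, in matrix form,
  Gamma_p phi = r_p,   with   (Gamma_p)_{ij} = gamma(|i - j|),
                       (r_p)_i = gamma(i),   i,j = 1..p.
Substitute the sample gammas (Toeplitz matrix and right-hand side of size 2):
  Gamma_p = [[3.6103, -3.0555], [-3.0555, 3.6103]]
  r_p     = [-3.0555, 2.7437]
Written out:
  3.6103 phi_1 - 3.0555 phi_2 = -3.0555
  -3.0555 phi_1 + 3.6103 phi_2 = 2.7437
Solve by Cramer's rule:
  det = gamma(0)^2 - gamma(1)^2 = (3.6103)^2 - (-3.0555)^2 = 13.03426609 - 9.33608025 = 3.69818584
  phi_hat_1 = [gamma(1) gamma(0) - gamma(1) gamma(2)] / det = [(-3.0555)(3.6103) - (-3.0555)(2.7437)] / 3.69818584 = -2.6478963 / 3.69818584 = -0.716
  phi_hat_2 = [gamma(0) gamma(2) - gamma(1)^2] / det = [(3.6103)(2.7437) - (-3.0555)^2] / 3.69818584 = 0.56949986 / 3.69818584 = 0.154
So phi_hat = [-0.7160, 0.1540].
Therefore phi_hat_1 = -0.7160.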